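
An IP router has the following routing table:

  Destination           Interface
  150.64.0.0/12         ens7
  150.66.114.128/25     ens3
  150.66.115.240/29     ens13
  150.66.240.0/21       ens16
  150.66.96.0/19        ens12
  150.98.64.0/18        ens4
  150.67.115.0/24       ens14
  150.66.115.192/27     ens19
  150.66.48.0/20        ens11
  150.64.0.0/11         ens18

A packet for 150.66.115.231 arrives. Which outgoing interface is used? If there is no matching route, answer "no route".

Routes whose prefix contains 150.66.115.231:
  150.64.0.0/11 (150.64.0.0 - 150.95.255.255) -> ens18
  150.64.0.0/12 (150.64.0.0 - 150.79.255.255) -> ens7
  150.66.96.0/19 (150.66.96.0 - 150.66.127.255) -> ens12
More-specific entries that do NOT match:
  150.66.115.240/29 (150.66.115.240 - 150.66.115.247) does not contain 150.66.115.231
  150.66.115.192/27 (150.66.115.192 - 150.66.115.223) does not contain 150.66.115.231
  150.66.114.128/25 (150.66.114.128 - 150.66.114.255) does not contain 150.66.115.231
  150.67.115.0/24 (150.67.115.0 - 150.67.115.255) does not contain 150.66.115.231
  150.66.240.0/21 (150.66.240.0 - 150.66.247.255) does not contain 150.66.115.231
  150.66.48.0/20 (150.66.48.0 - 150.66.63.255) does not contain 150.66.115.231
Longest matching prefix is /19 -> interface ens12.

ens12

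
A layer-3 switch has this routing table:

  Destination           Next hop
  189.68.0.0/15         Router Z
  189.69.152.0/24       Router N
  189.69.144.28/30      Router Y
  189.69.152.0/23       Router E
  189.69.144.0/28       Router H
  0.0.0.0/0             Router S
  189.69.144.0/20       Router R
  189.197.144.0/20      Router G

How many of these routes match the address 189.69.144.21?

3

Prefixes containing 189.69.144.21:
  0.0.0.0/0 (default, matches everything)
  189.68.0.0/15 (189.68.0.0 - 189.69.255.255)
  189.69.144.0/20 (189.69.144.0 - 189.69.159.255)
Total matching entries: 3.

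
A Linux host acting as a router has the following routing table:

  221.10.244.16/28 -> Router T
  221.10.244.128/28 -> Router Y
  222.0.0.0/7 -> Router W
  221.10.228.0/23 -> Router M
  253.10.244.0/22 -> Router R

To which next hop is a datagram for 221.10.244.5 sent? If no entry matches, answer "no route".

No entry's prefix contains 221.10.244.5; there is no default route.

no route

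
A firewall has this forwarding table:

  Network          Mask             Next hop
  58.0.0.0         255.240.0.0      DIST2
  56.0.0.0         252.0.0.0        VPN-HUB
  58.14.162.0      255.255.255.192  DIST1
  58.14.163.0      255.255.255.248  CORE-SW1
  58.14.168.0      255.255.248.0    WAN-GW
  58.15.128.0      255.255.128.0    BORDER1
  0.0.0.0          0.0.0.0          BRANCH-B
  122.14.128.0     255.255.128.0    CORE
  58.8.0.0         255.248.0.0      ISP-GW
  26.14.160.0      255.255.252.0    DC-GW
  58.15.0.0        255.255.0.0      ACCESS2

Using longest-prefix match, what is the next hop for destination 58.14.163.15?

Routes whose prefix contains 58.14.163.15:
  0.0.0.0/0 (default, matches everything) -> BRANCH-B
  56.0.0.0/6 (56.0.0.0 - 59.255.255.255) -> VPN-HUB
  58.0.0.0/12 (58.0.0.0 - 58.15.255.255) -> DIST2
  58.8.0.0/13 (58.8.0.0 - 58.15.255.255) -> ISP-GW
More-specific entries that do NOT match:
  58.14.163.0/29 (58.14.163.0 - 58.14.163.7) does not contain 58.14.163.15
  58.14.162.0/26 (58.14.162.0 - 58.14.162.63) does not contain 58.14.163.15
  26.14.160.0/22 (26.14.160.0 - 26.14.163.255) does not contain 58.14.163.15
  58.14.168.0/21 (58.14.168.0 - 58.14.175.255) does not contain 58.14.163.15
  58.15.128.0/17 (58.15.128.0 - 58.15.255.255) does not contain 58.14.163.15
  122.14.128.0/17 (122.14.128.0 - 122.14.255.255) does not contain 58.14.163.15
  58.15.0.0/16 (58.15.0.0 - 58.15.255.255) does not contain 58.14.163.15
Longest matching prefix is /13 -> next hop ISP-GW.

ISP-GW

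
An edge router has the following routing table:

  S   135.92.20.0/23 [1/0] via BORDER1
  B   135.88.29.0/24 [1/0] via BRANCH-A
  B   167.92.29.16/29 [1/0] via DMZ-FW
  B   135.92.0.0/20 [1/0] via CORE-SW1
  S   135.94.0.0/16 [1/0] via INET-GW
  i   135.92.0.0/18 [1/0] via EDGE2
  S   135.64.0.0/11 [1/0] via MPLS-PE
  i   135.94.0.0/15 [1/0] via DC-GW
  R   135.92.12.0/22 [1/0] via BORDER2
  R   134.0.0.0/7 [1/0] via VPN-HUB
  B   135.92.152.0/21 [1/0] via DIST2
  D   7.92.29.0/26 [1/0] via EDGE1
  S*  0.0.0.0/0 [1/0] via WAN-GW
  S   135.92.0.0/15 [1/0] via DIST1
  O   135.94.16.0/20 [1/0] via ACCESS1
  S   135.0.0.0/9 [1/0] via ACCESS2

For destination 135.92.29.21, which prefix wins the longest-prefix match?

Entries matching 135.92.29.21:
  0.0.0.0/0 (default, matches everything)
  134.0.0.0/7 (134.0.0.0 - 135.255.255.255)
  135.0.0.0/9 (135.0.0.0 - 135.127.255.255)
  135.64.0.0/11 (135.64.0.0 - 135.95.255.255)
  135.92.0.0/15 (135.92.0.0 - 135.93.255.255)
  135.92.0.0/18 (135.92.0.0 - 135.92.63.255)
Most specific is 135.92.0.0/18.

135.92.0.0/18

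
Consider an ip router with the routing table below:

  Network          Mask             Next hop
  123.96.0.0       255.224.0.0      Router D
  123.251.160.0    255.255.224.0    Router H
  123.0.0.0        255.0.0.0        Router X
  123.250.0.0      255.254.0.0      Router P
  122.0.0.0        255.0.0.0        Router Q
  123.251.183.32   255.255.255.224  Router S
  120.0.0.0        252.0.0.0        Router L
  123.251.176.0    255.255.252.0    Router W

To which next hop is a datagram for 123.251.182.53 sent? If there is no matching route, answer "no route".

Routes whose prefix contains 123.251.182.53:
  120.0.0.0/6 (120.0.0.0 - 123.255.255.255) -> Router L
  123.0.0.0/8 (123.0.0.0 - 123.255.255.255) -> Router X
  123.250.0.0/15 (123.250.0.0 - 123.251.255.255) -> Router P
  123.251.160.0/19 (123.251.160.0 - 123.251.191.255) -> Router H
More-specific entries that do NOT match:
  123.251.183.32/27 (123.251.183.32 - 123.251.183.63) does not contain 123.251.182.53
  123.251.176.0/22 (123.251.176.0 - 123.251.179.255) does not contain 123.251.182.53
Longest matching prefix is /19 -> next hop Router H.

Router H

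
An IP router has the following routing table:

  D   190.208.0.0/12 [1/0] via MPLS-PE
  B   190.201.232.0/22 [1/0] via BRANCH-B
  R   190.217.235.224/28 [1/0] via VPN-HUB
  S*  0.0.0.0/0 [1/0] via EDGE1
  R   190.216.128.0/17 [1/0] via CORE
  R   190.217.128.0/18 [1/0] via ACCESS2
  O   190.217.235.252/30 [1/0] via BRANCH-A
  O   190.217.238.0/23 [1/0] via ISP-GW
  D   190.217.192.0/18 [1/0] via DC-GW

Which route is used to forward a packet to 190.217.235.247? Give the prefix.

Entries matching 190.217.235.247:
  0.0.0.0/0 (default, matches everything)
  190.208.0.0/12 (190.208.0.0 - 190.223.255.255)
  190.217.192.0/18 (190.217.192.0 - 190.217.255.255)
Most specific is 190.217.192.0/18.

190.217.192.0/18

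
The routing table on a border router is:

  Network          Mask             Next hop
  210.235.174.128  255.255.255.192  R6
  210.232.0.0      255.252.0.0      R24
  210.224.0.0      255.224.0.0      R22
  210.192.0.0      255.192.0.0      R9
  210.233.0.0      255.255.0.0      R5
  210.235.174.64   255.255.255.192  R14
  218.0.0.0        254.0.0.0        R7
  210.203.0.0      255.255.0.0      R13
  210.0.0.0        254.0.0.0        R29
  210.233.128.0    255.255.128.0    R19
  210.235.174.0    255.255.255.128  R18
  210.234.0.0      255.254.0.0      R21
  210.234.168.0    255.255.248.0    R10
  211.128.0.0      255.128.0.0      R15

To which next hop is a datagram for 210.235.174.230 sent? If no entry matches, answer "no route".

Routes whose prefix contains 210.235.174.230:
  210.0.0.0/7 (210.0.0.0 - 211.255.255.255) -> R29
  210.192.0.0/10 (210.192.0.0 - 210.255.255.255) -> R9
  210.224.0.0/11 (210.224.0.0 - 210.255.255.255) -> R22
  210.232.0.0/14 (210.232.0.0 - 210.235.255.255) -> R24
  210.234.0.0/15 (210.234.0.0 - 210.235.255.255) -> R21
More-specific entries that do NOT match:
  210.235.174.128/26 (210.235.174.128 - 210.235.174.191) does not contain 210.235.174.230
  210.235.174.64/26 (210.235.174.64 - 210.235.174.127) does not contain 210.235.174.230
  210.235.174.0/25 (210.235.174.0 - 210.235.174.127) does not contain 210.235.174.230
  210.234.168.0/21 (210.234.168.0 - 210.234.175.255) does not contain 210.235.174.230
  210.233.128.0/17 (210.233.128.0 - 210.233.255.255) does not contain 210.235.174.230
  210.233.0.0/16 (210.233.0.0 - 210.233.255.255) does not contain 210.235.174.230
  210.203.0.0/16 (210.203.0.0 - 210.203.255.255) does not contain 210.235.174.230
Longest matching prefix is /15 -> next hop R21.

R21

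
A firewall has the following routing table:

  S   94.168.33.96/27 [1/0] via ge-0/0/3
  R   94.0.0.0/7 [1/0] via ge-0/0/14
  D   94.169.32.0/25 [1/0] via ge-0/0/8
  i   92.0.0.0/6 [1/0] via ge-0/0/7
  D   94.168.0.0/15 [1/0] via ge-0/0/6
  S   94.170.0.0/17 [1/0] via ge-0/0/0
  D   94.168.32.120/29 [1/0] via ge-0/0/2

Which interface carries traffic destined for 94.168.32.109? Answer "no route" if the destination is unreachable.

ge-0/0/6

Routes whose prefix contains 94.168.32.109:
  92.0.0.0/6 (92.0.0.0 - 95.255.255.255) -> ge-0/0/7
  94.0.0.0/7 (94.0.0.0 - 95.255.255.255) -> ge-0/0/14
  94.168.0.0/15 (94.168.0.0 - 94.169.255.255) -> ge-0/0/6
More-specific entries that do NOT match:
  94.168.32.120/29 (94.168.32.120 - 94.168.32.127) does not contain 94.168.32.109
  94.168.33.96/27 (94.168.33.96 - 94.168.33.127) does not contain 94.168.32.109
  94.169.32.0/25 (94.169.32.0 - 94.169.32.127) does not contain 94.168.32.109
  94.170.0.0/17 (94.170.0.0 - 94.170.127.255) does not contain 94.168.32.109
Longest matching prefix is /15 -> interface ge-0/0/6.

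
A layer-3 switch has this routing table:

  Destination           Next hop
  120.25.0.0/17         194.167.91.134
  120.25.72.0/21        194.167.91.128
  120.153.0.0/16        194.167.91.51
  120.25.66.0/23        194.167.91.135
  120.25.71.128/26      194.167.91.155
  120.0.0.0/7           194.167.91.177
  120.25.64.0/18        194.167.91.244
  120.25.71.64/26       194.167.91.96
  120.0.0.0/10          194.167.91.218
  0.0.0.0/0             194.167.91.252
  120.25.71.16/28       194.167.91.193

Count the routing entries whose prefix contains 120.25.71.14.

5

Prefixes containing 120.25.71.14:
  0.0.0.0/0 (default, matches everything)
  120.0.0.0/7 (120.0.0.0 - 121.255.255.255)
  120.0.0.0/10 (120.0.0.0 - 120.63.255.255)
  120.25.0.0/17 (120.25.0.0 - 120.25.127.255)
  120.25.64.0/18 (120.25.64.0 - 120.25.127.255)
Total matching entries: 5.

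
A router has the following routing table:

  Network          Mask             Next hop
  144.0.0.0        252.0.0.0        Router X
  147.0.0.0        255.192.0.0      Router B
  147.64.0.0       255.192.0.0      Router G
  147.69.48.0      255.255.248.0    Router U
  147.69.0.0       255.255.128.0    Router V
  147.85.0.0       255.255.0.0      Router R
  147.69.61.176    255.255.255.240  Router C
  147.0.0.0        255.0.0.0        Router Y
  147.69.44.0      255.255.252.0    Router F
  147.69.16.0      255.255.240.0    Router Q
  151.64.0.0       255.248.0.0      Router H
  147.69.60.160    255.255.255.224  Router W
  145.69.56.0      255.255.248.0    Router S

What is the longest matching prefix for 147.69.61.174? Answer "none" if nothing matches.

147.69.0.0/17

Entries matching 147.69.61.174:
  144.0.0.0/6 (144.0.0.0 - 147.255.255.255)
  147.0.0.0/8 (147.0.0.0 - 147.255.255.255)
  147.64.0.0/10 (147.64.0.0 - 147.127.255.255)
  147.69.0.0/17 (147.69.0.0 - 147.69.127.255)
Most specific is 147.69.0.0/17.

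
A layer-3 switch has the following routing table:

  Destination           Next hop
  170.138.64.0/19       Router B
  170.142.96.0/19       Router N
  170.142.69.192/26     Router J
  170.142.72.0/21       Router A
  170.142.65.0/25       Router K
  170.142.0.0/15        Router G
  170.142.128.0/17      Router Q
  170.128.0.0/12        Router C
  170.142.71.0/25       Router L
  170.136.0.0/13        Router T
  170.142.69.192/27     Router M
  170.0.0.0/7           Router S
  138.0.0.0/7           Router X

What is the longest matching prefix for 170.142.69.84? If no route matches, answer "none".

Entries matching 170.142.69.84:
  170.0.0.0/7 (170.0.0.0 - 171.255.255.255)
  170.128.0.0/12 (170.128.0.0 - 170.143.255.255)
  170.136.0.0/13 (170.136.0.0 - 170.143.255.255)
  170.142.0.0/15 (170.142.0.0 - 170.143.255.255)
Most specific is 170.142.0.0/15.

170.142.0.0/15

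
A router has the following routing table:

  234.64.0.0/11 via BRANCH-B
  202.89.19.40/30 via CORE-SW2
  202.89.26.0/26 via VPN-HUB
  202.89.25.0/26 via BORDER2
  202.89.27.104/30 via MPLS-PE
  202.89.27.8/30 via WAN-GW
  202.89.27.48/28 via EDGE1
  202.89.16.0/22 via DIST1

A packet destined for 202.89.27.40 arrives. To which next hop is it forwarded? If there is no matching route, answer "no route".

no route

No entry's prefix contains 202.89.27.40; there is no default route.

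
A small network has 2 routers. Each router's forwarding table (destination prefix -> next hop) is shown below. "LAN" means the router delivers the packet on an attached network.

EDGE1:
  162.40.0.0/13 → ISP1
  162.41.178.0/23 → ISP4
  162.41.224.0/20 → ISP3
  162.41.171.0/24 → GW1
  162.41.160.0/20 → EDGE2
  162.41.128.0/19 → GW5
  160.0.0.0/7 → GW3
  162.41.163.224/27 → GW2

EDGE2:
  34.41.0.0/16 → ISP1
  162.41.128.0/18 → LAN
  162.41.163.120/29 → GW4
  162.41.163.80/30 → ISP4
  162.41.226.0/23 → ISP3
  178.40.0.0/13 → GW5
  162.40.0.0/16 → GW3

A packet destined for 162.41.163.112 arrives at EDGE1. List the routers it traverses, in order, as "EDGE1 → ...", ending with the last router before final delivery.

At EDGE1: longest match for 162.41.163.112 is 162.41.160.0/20 -> EDGE2
At EDGE2: longest match for 162.41.163.112 is 162.41.128.0/18 -> LAN

EDGE1 → EDGE2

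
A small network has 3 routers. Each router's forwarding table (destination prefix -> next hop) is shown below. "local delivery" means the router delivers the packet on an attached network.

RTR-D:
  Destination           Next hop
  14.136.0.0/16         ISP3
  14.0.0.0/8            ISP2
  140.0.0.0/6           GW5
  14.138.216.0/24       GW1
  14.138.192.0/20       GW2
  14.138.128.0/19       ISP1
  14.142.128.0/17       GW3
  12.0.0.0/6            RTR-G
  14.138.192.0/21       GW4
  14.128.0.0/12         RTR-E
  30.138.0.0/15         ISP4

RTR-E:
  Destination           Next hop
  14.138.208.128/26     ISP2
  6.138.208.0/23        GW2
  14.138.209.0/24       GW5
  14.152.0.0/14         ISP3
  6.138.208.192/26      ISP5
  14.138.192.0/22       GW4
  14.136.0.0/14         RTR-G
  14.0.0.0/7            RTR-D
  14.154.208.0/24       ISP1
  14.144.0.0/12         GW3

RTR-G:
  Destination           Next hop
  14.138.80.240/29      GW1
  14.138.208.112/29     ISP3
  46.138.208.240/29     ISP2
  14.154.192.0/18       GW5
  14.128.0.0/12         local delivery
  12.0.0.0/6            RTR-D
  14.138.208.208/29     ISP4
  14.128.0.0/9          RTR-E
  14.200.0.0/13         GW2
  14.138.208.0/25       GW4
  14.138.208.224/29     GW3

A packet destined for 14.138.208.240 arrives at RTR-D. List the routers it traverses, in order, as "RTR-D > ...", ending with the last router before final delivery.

At RTR-D: longest match for 14.138.208.240 is 14.128.0.0/12 -> RTR-E
At RTR-E: longest match for 14.138.208.240 is 14.136.0.0/14 -> RTR-G
At RTR-G: longest match for 14.138.208.240 is 14.128.0.0/12 -> local delivery

RTR-D > RTR-E > RTR-G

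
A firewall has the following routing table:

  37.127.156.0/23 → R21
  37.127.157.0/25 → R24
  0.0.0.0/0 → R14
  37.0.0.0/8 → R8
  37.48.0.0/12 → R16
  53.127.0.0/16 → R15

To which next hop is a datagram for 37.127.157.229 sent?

Routes whose prefix contains 37.127.157.229:
  0.0.0.0/0 (default, matches everything) -> R14
  37.0.0.0/8 (37.0.0.0 - 37.255.255.255) -> R8
  37.127.156.0/23 (37.127.156.0 - 37.127.157.255) -> R21
More-specific entries that do NOT match:
  37.127.157.0/25 (37.127.157.0 - 37.127.157.127) does not contain 37.127.157.229
Longest matching prefix is /23 -> next hop R21.

R21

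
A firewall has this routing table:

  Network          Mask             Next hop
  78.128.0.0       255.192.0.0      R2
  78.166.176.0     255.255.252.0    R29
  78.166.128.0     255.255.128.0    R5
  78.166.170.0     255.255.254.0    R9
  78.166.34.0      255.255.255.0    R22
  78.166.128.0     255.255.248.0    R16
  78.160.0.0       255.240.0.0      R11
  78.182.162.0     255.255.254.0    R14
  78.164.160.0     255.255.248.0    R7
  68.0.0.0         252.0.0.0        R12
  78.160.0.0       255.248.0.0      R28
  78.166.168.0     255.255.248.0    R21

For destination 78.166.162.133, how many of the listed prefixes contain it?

4

Prefixes containing 78.166.162.133:
  78.128.0.0/10 (78.128.0.0 - 78.191.255.255)
  78.160.0.0/12 (78.160.0.0 - 78.175.255.255)
  78.160.0.0/13 (78.160.0.0 - 78.167.255.255)
  78.166.128.0/17 (78.166.128.0 - 78.166.255.255)
Total matching entries: 4.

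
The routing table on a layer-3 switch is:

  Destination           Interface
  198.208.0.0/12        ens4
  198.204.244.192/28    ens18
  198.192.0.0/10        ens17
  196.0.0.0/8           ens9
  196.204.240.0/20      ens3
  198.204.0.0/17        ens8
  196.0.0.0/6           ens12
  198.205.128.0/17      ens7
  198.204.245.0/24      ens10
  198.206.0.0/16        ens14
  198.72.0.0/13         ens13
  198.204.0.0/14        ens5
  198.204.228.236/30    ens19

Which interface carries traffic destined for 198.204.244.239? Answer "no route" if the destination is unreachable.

Routes whose prefix contains 198.204.244.239:
  196.0.0.0/6 (196.0.0.0 - 199.255.255.255) -> ens12
  198.192.0.0/10 (198.192.0.0 - 198.255.255.255) -> ens17
  198.204.0.0/14 (198.204.0.0 - 198.207.255.255) -> ens5
More-specific entries that do NOT match:
  198.204.228.236/30 (198.204.228.236 - 198.204.228.239) does not contain 198.204.244.239
  198.204.244.192/28 (198.204.244.192 - 198.204.244.207) does not contain 198.204.244.239
  198.204.245.0/24 (198.204.245.0 - 198.204.245.255) does not contain 198.204.244.239
  196.204.240.0/20 (196.204.240.0 - 196.204.255.255) does not contain 198.204.244.239
  198.204.0.0/17 (198.204.0.0 - 198.204.127.255) does not contain 198.204.244.239
  198.205.128.0/17 (198.205.128.0 - 198.205.255.255) does not contain 198.204.244.239
  198.206.0.0/16 (198.206.0.0 - 198.206.255.255) does not contain 198.204.244.239
Longest matching prefix is /14 -> interface ens5.

ens5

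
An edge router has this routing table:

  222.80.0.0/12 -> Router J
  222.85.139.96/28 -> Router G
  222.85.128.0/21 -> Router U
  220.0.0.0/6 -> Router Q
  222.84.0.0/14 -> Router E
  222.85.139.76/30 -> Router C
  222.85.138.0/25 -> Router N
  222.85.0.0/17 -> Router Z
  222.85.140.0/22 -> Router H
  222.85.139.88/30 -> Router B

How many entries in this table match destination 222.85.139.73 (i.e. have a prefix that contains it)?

Prefixes containing 222.85.139.73:
  220.0.0.0/6 (220.0.0.0 - 223.255.255.255)
  222.80.0.0/12 (222.80.0.0 - 222.95.255.255)
  222.84.0.0/14 (222.84.0.0 - 222.87.255.255)
Total matching entries: 3.

3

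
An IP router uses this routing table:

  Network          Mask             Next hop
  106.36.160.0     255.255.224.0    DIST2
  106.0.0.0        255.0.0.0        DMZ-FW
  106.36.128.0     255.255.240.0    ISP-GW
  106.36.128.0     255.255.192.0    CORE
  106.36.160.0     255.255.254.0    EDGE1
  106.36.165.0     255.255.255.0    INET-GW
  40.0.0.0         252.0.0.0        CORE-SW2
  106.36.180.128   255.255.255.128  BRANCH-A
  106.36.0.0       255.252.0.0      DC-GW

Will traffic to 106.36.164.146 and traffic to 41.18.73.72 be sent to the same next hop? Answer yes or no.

106.36.164.146: longest match 106.36.160.0/19 -> DIST2
41.18.73.72: longest match 40.0.0.0/6 -> CORE-SW2

no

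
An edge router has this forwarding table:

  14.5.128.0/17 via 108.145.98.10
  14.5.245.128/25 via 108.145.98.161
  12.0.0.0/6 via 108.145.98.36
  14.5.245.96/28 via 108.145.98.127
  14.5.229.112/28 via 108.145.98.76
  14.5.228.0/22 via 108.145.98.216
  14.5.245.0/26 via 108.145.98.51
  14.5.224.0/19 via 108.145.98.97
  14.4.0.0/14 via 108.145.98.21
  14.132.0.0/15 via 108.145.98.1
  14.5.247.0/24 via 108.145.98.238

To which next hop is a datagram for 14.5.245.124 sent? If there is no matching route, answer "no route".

108.145.98.97

Routes whose prefix contains 14.5.245.124:
  12.0.0.0/6 (12.0.0.0 - 15.255.255.255) -> 108.145.98.36
  14.4.0.0/14 (14.4.0.0 - 14.7.255.255) -> 108.145.98.21
  14.5.128.0/17 (14.5.128.0 - 14.5.255.255) -> 108.145.98.10
  14.5.224.0/19 (14.5.224.0 - 14.5.255.255) -> 108.145.98.97
More-specific entries that do NOT match:
  14.5.245.96/28 (14.5.245.96 - 14.5.245.111) does not contain 14.5.245.124
  14.5.229.112/28 (14.5.229.112 - 14.5.229.127) does not contain 14.5.245.124
  14.5.245.0/26 (14.5.245.0 - 14.5.245.63) does not contain 14.5.245.124
  14.5.245.128/25 (14.5.245.128 - 14.5.245.255) does not contain 14.5.245.124
  14.5.247.0/24 (14.5.247.0 - 14.5.247.255) does not contain 14.5.245.124
  14.5.228.0/22 (14.5.228.0 - 14.5.231.255) does not contain 14.5.245.124
Longest matching prefix is /19 -> next hop 108.145.98.97.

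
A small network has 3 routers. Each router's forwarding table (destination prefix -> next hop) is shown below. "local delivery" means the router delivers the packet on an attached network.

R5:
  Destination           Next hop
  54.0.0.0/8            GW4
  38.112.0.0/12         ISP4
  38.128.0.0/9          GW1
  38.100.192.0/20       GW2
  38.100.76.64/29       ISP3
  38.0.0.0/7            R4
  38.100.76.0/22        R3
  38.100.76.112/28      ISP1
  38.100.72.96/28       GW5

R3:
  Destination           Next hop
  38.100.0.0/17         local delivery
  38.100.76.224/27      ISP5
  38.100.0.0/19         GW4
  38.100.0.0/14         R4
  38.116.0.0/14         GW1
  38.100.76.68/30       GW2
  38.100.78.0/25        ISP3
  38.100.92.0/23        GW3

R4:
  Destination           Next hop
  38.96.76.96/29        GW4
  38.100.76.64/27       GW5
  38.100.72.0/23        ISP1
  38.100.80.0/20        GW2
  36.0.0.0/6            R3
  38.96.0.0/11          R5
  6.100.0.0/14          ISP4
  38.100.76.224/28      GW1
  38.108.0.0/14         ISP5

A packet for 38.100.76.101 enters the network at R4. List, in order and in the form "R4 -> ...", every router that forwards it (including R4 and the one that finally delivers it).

At R4: longest match for 38.100.76.101 is 38.96.0.0/11 -> R5
At R5: longest match for 38.100.76.101 is 38.100.76.0/22 -> R3
At R3: longest match for 38.100.76.101 is 38.100.0.0/17 -> local delivery

R4 -> R5 -> R3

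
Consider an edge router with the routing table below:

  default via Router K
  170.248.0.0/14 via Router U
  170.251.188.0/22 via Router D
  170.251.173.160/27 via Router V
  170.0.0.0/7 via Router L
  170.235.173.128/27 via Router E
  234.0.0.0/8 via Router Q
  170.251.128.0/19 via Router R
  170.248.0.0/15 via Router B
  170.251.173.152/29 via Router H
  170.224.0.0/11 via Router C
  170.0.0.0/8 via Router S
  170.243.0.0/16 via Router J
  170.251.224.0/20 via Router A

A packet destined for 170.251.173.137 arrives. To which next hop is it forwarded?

Router U

Routes whose prefix contains 170.251.173.137:
  0.0.0.0/0 (default, matches everything) -> Router K
  170.0.0.0/7 (170.0.0.0 - 171.255.255.255) -> Router L
  170.0.0.0/8 (170.0.0.0 - 170.255.255.255) -> Router S
  170.224.0.0/11 (170.224.0.0 - 170.255.255.255) -> Router C
  170.248.0.0/14 (170.248.0.0 - 170.251.255.255) -> Router U
More-specific entries that do NOT match:
  170.251.173.152/29 (170.251.173.152 - 170.251.173.159) does not contain 170.251.173.137
  170.251.173.160/27 (170.251.173.160 - 170.251.173.191) does not contain 170.251.173.137
  170.235.173.128/27 (170.235.173.128 - 170.235.173.159) does not contain 170.251.173.137
  170.251.188.0/22 (170.251.188.0 - 170.251.191.255) does not contain 170.251.173.137
  170.251.224.0/20 (170.251.224.0 - 170.251.239.255) does not contain 170.251.173.137
  170.251.128.0/19 (170.251.128.0 - 170.251.159.255) does not contain 170.251.173.137
  170.243.0.0/16 (170.243.0.0 - 170.243.255.255) does not contain 170.251.173.137
  170.248.0.0/15 (170.248.0.0 - 170.249.255.255) does not contain 170.251.173.137
Longest matching prefix is /14 -> next hop Router U.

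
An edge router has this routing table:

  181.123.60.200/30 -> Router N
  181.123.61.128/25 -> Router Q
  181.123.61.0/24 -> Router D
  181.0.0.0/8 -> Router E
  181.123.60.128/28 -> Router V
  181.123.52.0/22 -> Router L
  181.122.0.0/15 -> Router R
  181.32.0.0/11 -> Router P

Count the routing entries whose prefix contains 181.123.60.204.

Prefixes containing 181.123.60.204:
  181.0.0.0/8 (181.0.0.0 - 181.255.255.255)
  181.122.0.0/15 (181.122.0.0 - 181.123.255.255)
Total matching entries: 2.

2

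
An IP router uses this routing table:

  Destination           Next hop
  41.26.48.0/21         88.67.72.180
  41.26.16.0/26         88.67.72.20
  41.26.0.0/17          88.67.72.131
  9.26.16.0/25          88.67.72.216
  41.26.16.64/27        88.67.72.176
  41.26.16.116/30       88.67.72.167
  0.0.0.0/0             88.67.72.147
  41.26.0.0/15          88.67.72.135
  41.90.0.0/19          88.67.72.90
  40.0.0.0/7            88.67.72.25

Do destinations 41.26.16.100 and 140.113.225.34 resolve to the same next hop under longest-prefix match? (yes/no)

no

41.26.16.100: longest match 41.26.0.0/17 -> 88.67.72.131
140.113.225.34: longest match 0.0.0.0/0 -> 88.67.72.147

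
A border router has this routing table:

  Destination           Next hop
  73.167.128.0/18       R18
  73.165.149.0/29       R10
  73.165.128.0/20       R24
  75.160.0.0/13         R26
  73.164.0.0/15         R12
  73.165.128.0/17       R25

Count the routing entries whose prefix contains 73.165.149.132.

Prefixes containing 73.165.149.132:
  73.164.0.0/15 (73.164.0.0 - 73.165.255.255)
  73.165.128.0/17 (73.165.128.0 - 73.165.255.255)
Total matching entries: 2.

2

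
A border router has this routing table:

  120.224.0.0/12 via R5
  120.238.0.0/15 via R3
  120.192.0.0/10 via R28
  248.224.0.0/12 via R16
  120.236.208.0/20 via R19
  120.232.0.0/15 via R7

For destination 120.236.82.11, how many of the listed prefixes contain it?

2

Prefixes containing 120.236.82.11:
  120.192.0.0/10 (120.192.0.0 - 120.255.255.255)
  120.224.0.0/12 (120.224.0.0 - 120.239.255.255)
Total matching entries: 2.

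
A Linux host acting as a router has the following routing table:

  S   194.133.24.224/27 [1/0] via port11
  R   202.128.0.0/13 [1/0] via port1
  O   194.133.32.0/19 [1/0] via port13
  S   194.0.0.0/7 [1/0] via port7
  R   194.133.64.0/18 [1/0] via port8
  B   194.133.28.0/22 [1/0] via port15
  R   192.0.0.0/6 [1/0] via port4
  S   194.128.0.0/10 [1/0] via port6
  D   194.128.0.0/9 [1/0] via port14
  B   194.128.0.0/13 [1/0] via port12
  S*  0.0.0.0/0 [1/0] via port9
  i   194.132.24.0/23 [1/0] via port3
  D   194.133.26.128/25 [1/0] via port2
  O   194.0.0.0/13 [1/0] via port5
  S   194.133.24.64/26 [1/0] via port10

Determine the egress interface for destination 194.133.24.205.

port12

Routes whose prefix contains 194.133.24.205:
  0.0.0.0/0 (default, matches everything) -> port9
  192.0.0.0/6 (192.0.0.0 - 195.255.255.255) -> port4
  194.0.0.0/7 (194.0.0.0 - 195.255.255.255) -> port7
  194.128.0.0/9 (194.128.0.0 - 194.255.255.255) -> port14
  194.128.0.0/10 (194.128.0.0 - 194.191.255.255) -> port6
  194.128.0.0/13 (194.128.0.0 - 194.135.255.255) -> port12
More-specific entries that do NOT match:
  194.133.24.224/27 (194.133.24.224 - 194.133.24.255) does not contain 194.133.24.205
  194.133.24.64/26 (194.133.24.64 - 194.133.24.127) does not contain 194.133.24.205
  194.133.26.128/25 (194.133.26.128 - 194.133.26.255) does not contain 194.133.24.205
  194.132.24.0/23 (194.132.24.0 - 194.132.25.255) does not contain 194.133.24.205
  194.133.28.0/22 (194.133.28.0 - 194.133.31.255) does not contain 194.133.24.205
  194.133.32.0/19 (194.133.32.0 - 194.133.63.255) does not contain 194.133.24.205
  194.133.64.0/18 (194.133.64.0 - 194.133.127.255) does not contain 194.133.24.205
Longest matching prefix is /13 -> interface port12.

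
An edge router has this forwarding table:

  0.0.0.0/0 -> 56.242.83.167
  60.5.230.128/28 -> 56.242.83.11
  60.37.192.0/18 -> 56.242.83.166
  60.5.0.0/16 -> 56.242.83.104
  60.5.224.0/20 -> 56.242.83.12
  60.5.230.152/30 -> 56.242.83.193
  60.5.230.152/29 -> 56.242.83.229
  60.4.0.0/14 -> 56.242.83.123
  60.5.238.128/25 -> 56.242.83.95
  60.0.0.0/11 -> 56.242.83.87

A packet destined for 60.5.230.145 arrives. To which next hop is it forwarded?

Routes whose prefix contains 60.5.230.145:
  0.0.0.0/0 (default, matches everything) -> 56.242.83.167
  60.0.0.0/11 (60.0.0.0 - 60.31.255.255) -> 56.242.83.87
  60.4.0.0/14 (60.4.0.0 - 60.7.255.255) -> 56.242.83.123
  60.5.0.0/16 (60.5.0.0 - 60.5.255.255) -> 56.242.83.104
  60.5.224.0/20 (60.5.224.0 - 60.5.239.255) -> 56.242.83.12
More-specific entries that do NOT match:
  60.5.230.152/30 (60.5.230.152 - 60.5.230.155) does not contain 60.5.230.145
  60.5.230.152/29 (60.5.230.152 - 60.5.230.159) does not contain 60.5.230.145
  60.5.230.128/28 (60.5.230.128 - 60.5.230.143) does not contain 60.5.230.145
  60.5.238.128/25 (60.5.238.128 - 60.5.238.255) does not contain 60.5.230.145
Longest matching prefix is /20 -> next hop 56.242.83.12.

56.242.83.12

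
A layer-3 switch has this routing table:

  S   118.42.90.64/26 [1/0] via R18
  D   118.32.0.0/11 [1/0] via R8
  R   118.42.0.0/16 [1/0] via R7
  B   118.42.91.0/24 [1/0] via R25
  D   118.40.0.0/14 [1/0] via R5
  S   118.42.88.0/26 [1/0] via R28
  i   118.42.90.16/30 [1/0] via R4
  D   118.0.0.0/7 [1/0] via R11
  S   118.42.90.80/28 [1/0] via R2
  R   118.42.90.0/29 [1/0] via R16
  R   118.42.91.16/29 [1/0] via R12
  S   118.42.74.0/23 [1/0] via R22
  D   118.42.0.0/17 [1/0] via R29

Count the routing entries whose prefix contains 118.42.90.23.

Prefixes containing 118.42.90.23:
  118.0.0.0/7 (118.0.0.0 - 119.255.255.255)
  118.32.0.0/11 (118.32.0.0 - 118.63.255.255)
  118.40.0.0/14 (118.40.0.0 - 118.43.255.255)
  118.42.0.0/16 (118.42.0.0 - 118.42.255.255)
  118.42.0.0/17 (118.42.0.0 - 118.42.127.255)
Total matching entries: 5.

5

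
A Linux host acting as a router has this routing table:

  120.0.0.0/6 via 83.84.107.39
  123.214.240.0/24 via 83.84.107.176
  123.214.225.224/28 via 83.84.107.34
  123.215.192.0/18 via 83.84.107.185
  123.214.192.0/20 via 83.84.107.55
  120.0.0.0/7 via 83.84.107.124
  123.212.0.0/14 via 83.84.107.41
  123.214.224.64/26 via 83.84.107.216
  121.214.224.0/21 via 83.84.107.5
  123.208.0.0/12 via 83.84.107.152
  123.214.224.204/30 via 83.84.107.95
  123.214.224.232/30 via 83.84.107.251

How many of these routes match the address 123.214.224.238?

Prefixes containing 123.214.224.238:
  120.0.0.0/6 (120.0.0.0 - 123.255.255.255)
  123.208.0.0/12 (123.208.0.0 - 123.223.255.255)
  123.212.0.0/14 (123.212.0.0 - 123.215.255.255)
Total matching entries: 3.

3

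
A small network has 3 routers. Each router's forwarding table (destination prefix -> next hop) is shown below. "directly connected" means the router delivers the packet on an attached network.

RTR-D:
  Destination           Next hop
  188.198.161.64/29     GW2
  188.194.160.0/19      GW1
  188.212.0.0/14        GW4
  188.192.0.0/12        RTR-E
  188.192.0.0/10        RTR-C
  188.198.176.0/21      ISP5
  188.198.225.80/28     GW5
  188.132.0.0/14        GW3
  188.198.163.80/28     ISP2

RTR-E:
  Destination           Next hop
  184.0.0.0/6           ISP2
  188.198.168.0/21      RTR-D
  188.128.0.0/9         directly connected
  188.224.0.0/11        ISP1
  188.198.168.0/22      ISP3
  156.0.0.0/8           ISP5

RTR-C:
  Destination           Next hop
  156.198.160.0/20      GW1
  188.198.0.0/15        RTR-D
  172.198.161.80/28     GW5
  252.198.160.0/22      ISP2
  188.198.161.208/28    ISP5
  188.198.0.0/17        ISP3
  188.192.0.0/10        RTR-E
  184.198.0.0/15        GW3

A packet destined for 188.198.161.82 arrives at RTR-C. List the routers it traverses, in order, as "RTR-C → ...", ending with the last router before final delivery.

RTR-C → RTR-D → RTR-E

At RTR-C: longest match for 188.198.161.82 is 188.198.0.0/15 -> RTR-D
At RTR-D: longest match for 188.198.161.82 is 188.192.0.0/12 -> RTR-E
At RTR-E: longest match for 188.198.161.82 is 188.128.0.0/9 -> directly connected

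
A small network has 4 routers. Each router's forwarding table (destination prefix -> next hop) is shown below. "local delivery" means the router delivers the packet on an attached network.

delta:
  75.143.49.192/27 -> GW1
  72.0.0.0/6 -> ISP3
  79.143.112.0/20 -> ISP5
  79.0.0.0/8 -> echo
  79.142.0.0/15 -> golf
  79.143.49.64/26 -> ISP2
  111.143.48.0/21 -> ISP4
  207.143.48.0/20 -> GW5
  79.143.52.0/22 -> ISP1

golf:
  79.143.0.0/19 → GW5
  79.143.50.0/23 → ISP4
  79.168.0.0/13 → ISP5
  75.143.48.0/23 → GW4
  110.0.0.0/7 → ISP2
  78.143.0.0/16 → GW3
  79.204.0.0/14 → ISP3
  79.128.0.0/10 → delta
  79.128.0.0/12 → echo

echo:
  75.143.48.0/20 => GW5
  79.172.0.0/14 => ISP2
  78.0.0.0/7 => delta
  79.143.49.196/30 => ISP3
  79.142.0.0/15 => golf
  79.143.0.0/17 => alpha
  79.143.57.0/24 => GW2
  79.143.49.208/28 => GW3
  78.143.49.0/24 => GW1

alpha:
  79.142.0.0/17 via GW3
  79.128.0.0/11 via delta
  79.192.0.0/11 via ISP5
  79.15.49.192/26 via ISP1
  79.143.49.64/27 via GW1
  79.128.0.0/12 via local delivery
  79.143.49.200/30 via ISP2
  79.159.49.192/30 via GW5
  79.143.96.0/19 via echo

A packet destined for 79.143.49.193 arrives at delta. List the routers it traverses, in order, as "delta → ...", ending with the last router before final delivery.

At delta: longest match for 79.143.49.193 is 79.142.0.0/15 -> golf
At golf: longest match for 79.143.49.193 is 79.128.0.0/12 -> echo
At echo: longest match for 79.143.49.193 is 79.143.0.0/17 -> alpha
At alpha: longest match for 79.143.49.193 is 79.128.0.0/12 -> local delivery

delta → golf → echo → alpha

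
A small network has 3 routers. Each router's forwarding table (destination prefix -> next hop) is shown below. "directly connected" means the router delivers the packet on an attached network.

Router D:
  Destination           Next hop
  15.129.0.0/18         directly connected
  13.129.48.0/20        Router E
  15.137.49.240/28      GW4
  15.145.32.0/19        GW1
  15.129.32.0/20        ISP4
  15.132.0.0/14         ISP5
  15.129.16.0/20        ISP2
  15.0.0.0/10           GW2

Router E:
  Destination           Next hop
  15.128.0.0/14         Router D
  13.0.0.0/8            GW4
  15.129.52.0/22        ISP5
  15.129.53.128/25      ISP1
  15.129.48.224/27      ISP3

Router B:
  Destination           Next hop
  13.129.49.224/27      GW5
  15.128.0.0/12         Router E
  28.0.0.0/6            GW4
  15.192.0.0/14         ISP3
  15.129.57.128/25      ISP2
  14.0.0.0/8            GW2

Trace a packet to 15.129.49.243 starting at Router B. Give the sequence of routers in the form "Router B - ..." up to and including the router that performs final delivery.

Router B - Router E - Router D

At Router B: longest match for 15.129.49.243 is 15.128.0.0/12 -> Router E
At Router E: longest match for 15.129.49.243 is 15.128.0.0/14 -> Router D
At Router D: longest match for 15.129.49.243 is 15.129.0.0/18 -> directly connected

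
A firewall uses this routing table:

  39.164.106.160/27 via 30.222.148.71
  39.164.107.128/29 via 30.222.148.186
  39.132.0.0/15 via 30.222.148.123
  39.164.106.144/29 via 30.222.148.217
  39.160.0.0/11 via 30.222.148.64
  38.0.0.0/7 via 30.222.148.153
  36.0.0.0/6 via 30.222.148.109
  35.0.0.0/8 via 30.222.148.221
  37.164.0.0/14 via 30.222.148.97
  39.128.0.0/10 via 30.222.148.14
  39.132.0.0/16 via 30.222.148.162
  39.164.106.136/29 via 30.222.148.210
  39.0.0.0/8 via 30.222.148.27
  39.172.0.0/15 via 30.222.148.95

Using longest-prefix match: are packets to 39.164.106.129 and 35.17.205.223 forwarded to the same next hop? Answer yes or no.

39.164.106.129: longest match 39.160.0.0/11 -> 30.222.148.64
35.17.205.223: longest match 35.0.0.0/8 -> 30.222.148.221

no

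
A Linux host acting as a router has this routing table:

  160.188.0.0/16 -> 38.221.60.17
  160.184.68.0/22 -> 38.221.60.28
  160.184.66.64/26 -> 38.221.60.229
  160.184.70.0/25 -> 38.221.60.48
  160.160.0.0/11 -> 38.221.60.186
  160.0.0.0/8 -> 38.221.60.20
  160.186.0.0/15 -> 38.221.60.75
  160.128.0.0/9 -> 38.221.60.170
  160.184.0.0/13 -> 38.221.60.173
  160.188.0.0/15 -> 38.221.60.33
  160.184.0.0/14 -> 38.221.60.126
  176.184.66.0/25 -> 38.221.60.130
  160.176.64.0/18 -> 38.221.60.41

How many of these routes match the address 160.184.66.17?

5

Prefixes containing 160.184.66.17:
  160.0.0.0/8 (160.0.0.0 - 160.255.255.255)
  160.128.0.0/9 (160.128.0.0 - 160.255.255.255)
  160.160.0.0/11 (160.160.0.0 - 160.191.255.255)
  160.184.0.0/13 (160.184.0.0 - 160.191.255.255)
  160.184.0.0/14 (160.184.0.0 - 160.187.255.255)
Total matching entries: 5.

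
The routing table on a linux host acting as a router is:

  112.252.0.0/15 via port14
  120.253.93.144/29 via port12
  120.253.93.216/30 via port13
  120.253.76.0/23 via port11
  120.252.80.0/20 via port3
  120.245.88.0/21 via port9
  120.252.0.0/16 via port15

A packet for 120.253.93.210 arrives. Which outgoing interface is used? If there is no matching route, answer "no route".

no route

No entry's prefix contains 120.253.93.210; there is no default route.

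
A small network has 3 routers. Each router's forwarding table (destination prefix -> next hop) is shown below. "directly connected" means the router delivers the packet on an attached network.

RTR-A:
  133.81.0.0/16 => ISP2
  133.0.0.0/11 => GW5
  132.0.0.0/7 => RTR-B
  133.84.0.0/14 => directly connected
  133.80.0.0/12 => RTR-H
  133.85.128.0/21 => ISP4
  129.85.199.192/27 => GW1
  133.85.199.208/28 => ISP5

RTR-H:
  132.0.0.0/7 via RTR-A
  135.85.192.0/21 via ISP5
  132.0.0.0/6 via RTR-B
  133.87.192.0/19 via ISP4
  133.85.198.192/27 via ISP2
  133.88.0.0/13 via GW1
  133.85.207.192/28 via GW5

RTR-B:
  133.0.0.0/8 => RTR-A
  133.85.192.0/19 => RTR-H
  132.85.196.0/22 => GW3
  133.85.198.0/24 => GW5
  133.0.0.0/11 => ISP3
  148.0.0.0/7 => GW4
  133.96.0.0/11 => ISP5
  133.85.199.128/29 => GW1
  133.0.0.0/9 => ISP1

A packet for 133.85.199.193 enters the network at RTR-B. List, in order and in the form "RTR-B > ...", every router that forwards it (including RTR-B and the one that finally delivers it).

RTR-B > RTR-H > RTR-A

At RTR-B: longest match for 133.85.199.193 is 133.85.192.0/19 -> RTR-H
At RTR-H: longest match for 133.85.199.193 is 132.0.0.0/7 -> RTR-A
At RTR-A: longest match for 133.85.199.193 is 133.84.0.0/14 -> directly connected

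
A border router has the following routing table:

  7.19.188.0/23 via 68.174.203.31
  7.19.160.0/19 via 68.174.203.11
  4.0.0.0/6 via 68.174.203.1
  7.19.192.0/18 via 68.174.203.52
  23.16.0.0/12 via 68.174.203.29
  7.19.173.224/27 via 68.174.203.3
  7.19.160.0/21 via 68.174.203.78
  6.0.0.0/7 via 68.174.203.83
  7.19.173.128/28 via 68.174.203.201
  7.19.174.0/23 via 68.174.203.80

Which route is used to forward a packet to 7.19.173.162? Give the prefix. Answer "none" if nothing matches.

7.19.160.0/19

Entries matching 7.19.173.162:
  4.0.0.0/6 (4.0.0.0 - 7.255.255.255)
  6.0.0.0/7 (6.0.0.0 - 7.255.255.255)
  7.19.160.0/19 (7.19.160.0 - 7.19.191.255)
Most specific is 7.19.160.0/19.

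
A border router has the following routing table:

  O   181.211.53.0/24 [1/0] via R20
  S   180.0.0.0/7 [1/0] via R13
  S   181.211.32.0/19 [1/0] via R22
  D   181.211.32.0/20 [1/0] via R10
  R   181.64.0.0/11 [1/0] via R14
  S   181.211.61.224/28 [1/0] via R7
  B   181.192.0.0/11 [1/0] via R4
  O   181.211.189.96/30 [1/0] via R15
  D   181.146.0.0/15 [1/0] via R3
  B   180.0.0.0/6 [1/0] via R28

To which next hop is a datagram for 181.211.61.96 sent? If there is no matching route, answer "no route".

R22

Routes whose prefix contains 181.211.61.96:
  180.0.0.0/6 (180.0.0.0 - 183.255.255.255) -> R28
  180.0.0.0/7 (180.0.0.0 - 181.255.255.255) -> R13
  181.192.0.0/11 (181.192.0.0 - 181.223.255.255) -> R4
  181.211.32.0/19 (181.211.32.0 - 181.211.63.255) -> R22
More-specific entries that do NOT match:
  181.211.189.96/30 (181.211.189.96 - 181.211.189.99) does not contain 181.211.61.96
  181.211.61.224/28 (181.211.61.224 - 181.211.61.239) does not contain 181.211.61.96
  181.211.53.0/24 (181.211.53.0 - 181.211.53.255) does not contain 181.211.61.96
  181.211.32.0/20 (181.211.32.0 - 181.211.47.255) does not contain 181.211.61.96
Longest matching prefix is /19 -> next hop R22.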